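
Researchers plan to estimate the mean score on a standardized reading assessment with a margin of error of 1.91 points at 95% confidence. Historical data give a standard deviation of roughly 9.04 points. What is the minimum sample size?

For a mean, the margin of error is E = z·σ/√n, so n = (zσ/E)².
At 95% confidence, z = 1.960.
n = (1.960 × 9.04 / 1.91)² = 86.06
Round up: n = 87.

n = 87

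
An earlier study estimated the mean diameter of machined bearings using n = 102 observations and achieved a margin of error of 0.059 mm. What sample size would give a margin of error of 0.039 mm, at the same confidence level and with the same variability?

Margin of error scales as 1/√n, so n₂ = n₁·(E₁/E₂)².
n₂ = 102 × (0.059/0.039)² = 102 × 2.289 = 233.48
Round up: n₂ = 234.

n = 234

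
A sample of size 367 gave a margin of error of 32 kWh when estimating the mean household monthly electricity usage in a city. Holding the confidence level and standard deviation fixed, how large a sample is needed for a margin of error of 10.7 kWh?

Margin of error scales as 1/√n, so n₂ = n₁·(E₁/E₂)².
n₂ = 367 × (32/10.7)² = 367 × 8.944 = 3282.45
Round up: n₂ = 3283.

n = 3283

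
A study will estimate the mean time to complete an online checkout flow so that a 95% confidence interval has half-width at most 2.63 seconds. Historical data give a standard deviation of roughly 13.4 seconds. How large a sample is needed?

100

For a mean, the margin of error is E = z·σ/√n, so n = (zσ/E)².
At 95% confidence, z = 1.960.
n = (1.960 × 13.4 / 2.63)² = 99.73
Round up: n = 100.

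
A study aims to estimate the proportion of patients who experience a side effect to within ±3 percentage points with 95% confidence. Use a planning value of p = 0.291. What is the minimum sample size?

881

For a proportion with margin E = 0.03 at 95% confidence, z = 1.960.
n = p̂(1−p̂)(z/E)² = 0.291 × 0.709 × (1.960/0.03)² = 880.66
Round up: n = 881.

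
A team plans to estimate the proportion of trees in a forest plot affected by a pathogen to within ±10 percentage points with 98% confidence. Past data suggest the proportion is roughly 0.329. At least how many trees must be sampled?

n = 120

For a proportion with margin E = 0.1 at 98% confidence, z = 2.326.
n = p̂(1−p̂)(z/E)² = 0.329 × 0.671 × (2.326/0.1)² = 119.44
Round up: n = 120.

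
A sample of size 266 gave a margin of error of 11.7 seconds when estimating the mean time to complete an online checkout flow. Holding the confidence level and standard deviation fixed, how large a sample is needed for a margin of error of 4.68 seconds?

n = 1663

Margin of error scales as 1/√n, so n₂ = n₁·(E₁/E₂)².
n₂ = 266 × (11.7/4.68)² = 266 × 6.25 = 1662.50
Round up: n₂ = 1663.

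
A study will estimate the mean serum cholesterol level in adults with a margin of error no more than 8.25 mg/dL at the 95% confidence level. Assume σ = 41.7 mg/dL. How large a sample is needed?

n = 99

For a mean, the margin of error is E = z·σ/√n, so n = (zσ/E)².
At 95% confidence, z = 1.960.
n = (1.960 × 41.7 / 8.25)² = 98.15
Round up: n = 99.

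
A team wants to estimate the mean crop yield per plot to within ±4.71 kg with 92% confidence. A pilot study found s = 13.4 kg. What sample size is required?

For a mean, the margin of error is E = z·σ/√n, so n = (zσ/E)².
At 92% confidence, z = 1.751.
n = (1.751 × 13.4 / 4.71)² = 24.82
Round up: n = 25.

25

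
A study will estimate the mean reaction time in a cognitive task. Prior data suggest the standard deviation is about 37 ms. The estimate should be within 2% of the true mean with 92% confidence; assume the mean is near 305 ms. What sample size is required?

For a mean, the margin of error is E = z·σ/√n, so n = (zσ/E)².
At 92% confidence, z = 1.751.
E = 2% of 305 = 6.1 ms.
n = (1.751 × 37 / 6.1)² = 112.80
Round up: n = 113.

n = 113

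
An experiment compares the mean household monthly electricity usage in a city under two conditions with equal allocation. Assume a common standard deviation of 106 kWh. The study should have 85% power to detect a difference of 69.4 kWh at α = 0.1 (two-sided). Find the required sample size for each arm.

34 per group

For two equal groups, n per group = 2·((z_{α/2} + z_β)·σ/δ)².
z_{α/2} = 1.645; z_β = 1.036 (power 85%).
n = 2 × (2.681 × 106 / 69.4)² = 2 × 16.77 = 33.54
Round up: n = 34 per group.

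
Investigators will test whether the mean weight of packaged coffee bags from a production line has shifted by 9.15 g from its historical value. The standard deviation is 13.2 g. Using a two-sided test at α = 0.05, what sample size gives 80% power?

n = 17

For a one-sample z-test, n = ((z_{α/2} + z_β)·σ/δ)².
z_{α/2} = 1.960 (two-sided α = 0.05); z_β = 0.842 (power 80% → β = 0.2).
n = (2.802 × 13.2 / 9.15)² = 16.34
Round up: n = 17.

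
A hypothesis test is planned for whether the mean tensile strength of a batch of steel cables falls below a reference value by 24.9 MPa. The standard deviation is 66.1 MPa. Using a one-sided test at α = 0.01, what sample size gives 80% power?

71

For a one-sample z-test, n = ((z_α + z_β)·σ/δ)².
z_α = 2.326 (one-sided α = 0.01); z_β = 0.842 (power 80% → β = 0.2).
n = (3.168 × 66.1 / 24.9)² = 70.73
Round up: n = 71.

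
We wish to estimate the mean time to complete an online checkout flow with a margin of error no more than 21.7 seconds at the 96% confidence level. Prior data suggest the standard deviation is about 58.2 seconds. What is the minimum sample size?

31

For a mean, the margin of error is E = z·σ/√n, so n = (zσ/E)².
At 96% confidence, z = 2.054.
n = (2.054 × 58.2 / 21.7)² = 30.35
Round up: n = 31.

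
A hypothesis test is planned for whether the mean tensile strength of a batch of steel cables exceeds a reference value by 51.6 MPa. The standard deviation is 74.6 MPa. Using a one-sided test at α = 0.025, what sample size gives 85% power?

For a one-sample z-test, n = ((z_α + z_β)·σ/δ)².
z_α = 1.960 (one-sided α = 0.025); z_β = 1.036 (power 85% → β = 0.15).
n = (2.996 × 74.6 / 51.6)² = 18.76
Round up: n = 19.

19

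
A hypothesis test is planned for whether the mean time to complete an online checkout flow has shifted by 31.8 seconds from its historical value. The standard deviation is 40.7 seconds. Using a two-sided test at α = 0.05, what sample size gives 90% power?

18

For a one-sample z-test, n = ((z_{α/2} + z_β)·σ/δ)².
z_{α/2} = 1.960 (two-sided α = 0.05); z_β = 1.282 (power 90% → β = 0.1).
n = (3.242 × 40.7 / 31.8)² = 17.22
Round up: n = 18.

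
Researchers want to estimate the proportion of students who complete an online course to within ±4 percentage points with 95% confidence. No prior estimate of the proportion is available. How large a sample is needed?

For a proportion with margin E = 0.04 at 95% confidence, z = 1.960.
With no prior estimate, use p = 0.5, which maximizes p(1−p) at 0.25.
n = 0.25 × (z/E)² = 0.25 × (1.960/0.04)² = 600.25
Round up: n = 601.

601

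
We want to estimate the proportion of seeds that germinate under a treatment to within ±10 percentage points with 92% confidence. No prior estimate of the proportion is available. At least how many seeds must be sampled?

77

For a proportion with margin E = 0.1 at 92% confidence, z = 1.751.
With no prior estimate, use p = 0.5, which maximizes p(1−p) at 0.25.
n = 0.25 × (z/E)² = 0.25 × (1.751/0.1)² = 76.65
Round up: n = 77.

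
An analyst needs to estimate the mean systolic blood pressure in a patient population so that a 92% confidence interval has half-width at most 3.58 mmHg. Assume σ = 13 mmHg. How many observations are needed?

For a mean, the margin of error is E = z·σ/√n, so n = (zσ/E)².
At 92% confidence, z = 1.751.
n = (1.751 × 13 / 3.58)² = 40.43
Round up: n = 41.

41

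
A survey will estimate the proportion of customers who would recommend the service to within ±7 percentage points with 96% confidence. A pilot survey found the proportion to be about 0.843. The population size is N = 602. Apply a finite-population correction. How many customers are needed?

For a proportion with margin E = 0.07 at 96% confidence, z = 2.054.
n = p̂(1−p̂)(z/E)² = 0.843 × 0.157 × (2.054/0.07)² = 113.95 — call this n₀.
Finite-population correction with N = 602: n = n₀ / (1 + (n₀−1)/N) = 113.95 / 1.188 = 95.92
Round up: n = 96.

n = 96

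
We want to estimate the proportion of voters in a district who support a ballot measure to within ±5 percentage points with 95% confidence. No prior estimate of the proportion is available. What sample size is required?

385

For a proportion with margin E = 0.05 at 95% confidence, z = 1.960.
With no prior estimate, use p = 0.5, which maximizes p(1−p) at 0.25.
n = 0.25 × (z/E)² = 0.25 × (1.960/0.05)² = 384.16
Round up: n = 385.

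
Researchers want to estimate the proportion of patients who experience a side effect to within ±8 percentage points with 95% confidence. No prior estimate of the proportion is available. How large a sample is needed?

151

For a proportion with margin E = 0.08 at 95% confidence, z = 1.960.
With no prior estimate, use p = 0.5, which maximizes p(1−p) at 0.25.
n = 0.25 × (z/E)² = 0.25 × (1.960/0.08)² = 150.06
Round up: n = 151.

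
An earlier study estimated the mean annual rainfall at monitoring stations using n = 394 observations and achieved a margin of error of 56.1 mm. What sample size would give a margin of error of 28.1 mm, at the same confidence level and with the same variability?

1571

Margin of error scales as 1/√n, so n₂ = n₁·(E₁/E₂)².
n₂ = 394 × (56.1/28.1)² = 394 × 3.986 = 1570.48
Round up: n₂ = 1571.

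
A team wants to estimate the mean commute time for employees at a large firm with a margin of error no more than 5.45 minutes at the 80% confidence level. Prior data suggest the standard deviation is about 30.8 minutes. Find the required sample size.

53

For a mean, the margin of error is E = z·σ/√n, so n = (zσ/E)².
At 80% confidence, z = 1.282.
n = (1.282 × 30.8 / 5.45)² = 52.49
Round up: n = 53.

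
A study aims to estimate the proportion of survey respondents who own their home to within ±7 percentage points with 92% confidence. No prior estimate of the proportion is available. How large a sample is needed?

n = 157

For a proportion with margin E = 0.07 at 92% confidence, z = 1.751.
With no prior estimate, use p = 0.5, which maximizes p(1−p) at 0.25.
n = 0.25 × (z/E)² = 0.25 × (1.751/0.07)² = 156.43
Round up: n = 157.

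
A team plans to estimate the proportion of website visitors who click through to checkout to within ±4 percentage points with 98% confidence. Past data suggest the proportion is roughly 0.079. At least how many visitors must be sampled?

For a proportion with margin E = 0.04 at 98% confidence, z = 2.326.
n = p̂(1−p̂)(z/E)² = 0.079 × 0.921 × (2.326/0.04)² = 246.03
Round up: n = 247.

247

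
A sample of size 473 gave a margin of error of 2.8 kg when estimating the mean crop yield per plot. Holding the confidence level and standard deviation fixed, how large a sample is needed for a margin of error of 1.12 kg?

n = 2957

Margin of error scales as 1/√n, so n₂ = n₁·(E₁/E₂)².
n₂ = 473 × (2.8/1.12)² = 473 × 6.25 = 2956.25
Round up: n₂ = 2957.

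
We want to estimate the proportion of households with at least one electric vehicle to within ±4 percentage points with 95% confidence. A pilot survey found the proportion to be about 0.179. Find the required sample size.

For a proportion with margin E = 0.04 at 95% confidence, z = 1.960.
n = p̂(1−p̂)(z/E)² = 0.179 × 0.821 × (1.960/0.04)² = 352.85
Round up: n = 353.

353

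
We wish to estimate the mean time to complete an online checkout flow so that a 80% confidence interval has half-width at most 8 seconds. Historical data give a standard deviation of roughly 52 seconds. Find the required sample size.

For a mean, the margin of error is E = z·σ/√n, so n = (zσ/E)².
At 80% confidence, z = 1.282.
n = (1.282 × 52 / 8)² = 69.44
Round up: n = 70.

70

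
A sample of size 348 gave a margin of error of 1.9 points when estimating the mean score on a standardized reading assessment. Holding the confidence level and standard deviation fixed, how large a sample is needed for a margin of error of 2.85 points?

155

Margin of error scales as 1/√n, so n₂ = n₁·(E₁/E₂)².
n₂ = 348 × (1.9/2.85)² = 348 × 0.4444 = 154.65
Round up: n₂ = 155.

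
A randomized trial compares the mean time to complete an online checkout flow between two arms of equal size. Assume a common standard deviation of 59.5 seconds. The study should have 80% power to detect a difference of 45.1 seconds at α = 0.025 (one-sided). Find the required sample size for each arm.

28 per group

For two equal groups, n per group = 2·((z_α + z_β)·σ/δ)².
z_α = 1.960; z_β = 0.842 (power 80%).
n = 2 × (2.802 × 59.5 / 45.1)² = 2 × 13.67 = 27.34
Round up: n = 28 per group.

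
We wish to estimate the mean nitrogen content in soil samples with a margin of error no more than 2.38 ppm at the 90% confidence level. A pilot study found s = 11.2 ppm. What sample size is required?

60

For a mean, the margin of error is E = z·σ/√n, so n = (zσ/E)².
At 90% confidence, z = 1.645.
n = (1.645 × 11.2 / 2.38)² = 59.93
Round up: n = 60.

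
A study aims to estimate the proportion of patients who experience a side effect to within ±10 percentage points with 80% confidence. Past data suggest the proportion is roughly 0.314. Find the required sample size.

n = 36

For a proportion with margin E = 0.1 at 80% confidence, z = 1.282.
n = p̂(1−p̂)(z/E)² = 0.314 × 0.686 × (1.282/0.1)² = 35.40
Round up: n = 36.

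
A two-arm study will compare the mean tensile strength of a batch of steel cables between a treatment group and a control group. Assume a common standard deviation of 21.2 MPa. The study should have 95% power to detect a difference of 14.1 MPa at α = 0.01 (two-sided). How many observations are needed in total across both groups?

For two equal groups, n per group = 2·((z_{α/2} + z_β)·σ/δ)².
z_{α/2} = 2.576; z_β = 1.645 (power 95%).
n = 2 × (4.221 × 21.2 / 14.1)² = 2 × 40.28 = 80.56
Round up: n = 81 per group.
Total across both groups: 2 × 81 = 162.

162 total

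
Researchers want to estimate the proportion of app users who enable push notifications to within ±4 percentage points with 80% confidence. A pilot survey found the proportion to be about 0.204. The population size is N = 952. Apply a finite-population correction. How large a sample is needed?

143

For a proportion with margin E = 0.04 at 80% confidence, z = 1.282.
n = p̂(1−p̂)(z/E)² = 0.204 × 0.796 × (1.282/0.04)² = 166.80 — call this n₀.
Finite-population correction with N = 952: n = n₀ / (1 + (n₀−1)/N) = 166.80 / 1.174 = 142.08
Round up: n = 143.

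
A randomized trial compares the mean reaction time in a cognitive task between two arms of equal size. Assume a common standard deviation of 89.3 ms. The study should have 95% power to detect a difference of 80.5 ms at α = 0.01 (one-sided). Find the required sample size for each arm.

For two equal groups, n per group = 2·((z_α + z_β)·σ/δ)².
z_α = 2.326; z_β = 1.645 (power 95%).
n = 2 × (3.971 × 89.3 / 80.5)² = 2 × 19.40 = 38.80
Round up: n = 39 per group.

39 per group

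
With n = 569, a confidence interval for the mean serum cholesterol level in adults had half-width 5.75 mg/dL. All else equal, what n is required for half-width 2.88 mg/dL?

2269

Margin of error scales as 1/√n, so n₂ = n₁·(E₁/E₂)².
n₂ = 569 × (5.75/2.88)² = 569 × 3.986 = 2268.03
Round up: n₂ = 2269.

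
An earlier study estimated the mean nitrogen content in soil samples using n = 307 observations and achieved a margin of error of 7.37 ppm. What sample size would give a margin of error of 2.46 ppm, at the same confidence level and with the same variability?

2756

Margin of error scales as 1/√n, so n₂ = n₁·(E₁/E₂)².
n₂ = 307 × (7.37/2.46)² = 307 × 8.976 = 2755.63
Round up: n₂ = 2756.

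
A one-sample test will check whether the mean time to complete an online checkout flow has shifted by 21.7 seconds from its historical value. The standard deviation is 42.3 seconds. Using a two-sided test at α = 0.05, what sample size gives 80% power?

30

For a one-sample z-test, n = ((z_{α/2} + z_β)·σ/δ)².
z_{α/2} = 1.960 (two-sided α = 0.05); z_β = 0.842 (power 80% → β = 0.2).
n = (2.802 × 42.3 / 21.7)² = 29.83
Round up: n = 30.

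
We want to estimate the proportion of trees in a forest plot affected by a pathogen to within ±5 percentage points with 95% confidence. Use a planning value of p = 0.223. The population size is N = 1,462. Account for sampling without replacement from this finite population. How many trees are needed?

226

For a proportion with margin E = 0.05 at 95% confidence, z = 1.960.
n = p̂(1−p̂)(z/E)² = 0.223 × 0.777 × (1.960/0.05)² = 266.26 — call this n₀.
Finite-population correction with N = 1,462: n = n₀ / (1 + (n₀−1)/N) = 266.26 / 1.181 = 225.45
Round up: n = 226.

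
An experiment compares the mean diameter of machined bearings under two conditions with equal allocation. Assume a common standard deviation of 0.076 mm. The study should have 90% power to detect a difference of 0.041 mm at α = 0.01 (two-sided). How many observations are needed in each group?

103 per group

For two equal groups, n per group = 2·((z_{α/2} + z_β)·σ/δ)².
z_{α/2} = 2.576; z_β = 1.282 (power 90%).
n = 2 × (3.858 × 0.076 / 0.041)² = 2 × 51.14 = 102.28
Round up: n = 103 per group.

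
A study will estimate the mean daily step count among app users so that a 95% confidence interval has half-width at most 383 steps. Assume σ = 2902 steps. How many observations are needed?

n = 221

For a mean, the margin of error is E = z·σ/√n, so n = (zσ/E)².
At 95% confidence, z = 1.960.
n = (1.960 × 2902 / 383)² = 220.55
Round up: n = 221.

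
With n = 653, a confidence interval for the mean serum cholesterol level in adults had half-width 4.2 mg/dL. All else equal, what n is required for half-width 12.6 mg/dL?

73

Margin of error scales as 1/√n, so n₂ = n₁·(E₁/E₂)².
n₂ = 653 × (4.2/12.6)² = 653 × 0.1111 = 72.55
Round up: n₂ = 73.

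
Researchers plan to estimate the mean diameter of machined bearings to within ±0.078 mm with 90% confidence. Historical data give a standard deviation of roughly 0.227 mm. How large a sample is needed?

For a mean, the margin of error is E = z·σ/√n, so n = (zσ/E)².
At 90% confidence, z = 1.645.
n = (1.645 × 0.227 / 0.078)² = 22.92
Round up: n = 23.

23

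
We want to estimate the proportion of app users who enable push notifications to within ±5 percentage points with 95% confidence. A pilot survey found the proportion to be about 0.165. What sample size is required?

212

For a proportion with margin E = 0.05 at 95% confidence, z = 1.960.
n = p̂(1−p̂)(z/E)² = 0.165 × 0.835 × (1.960/0.05)² = 211.71
Round up: n = 212.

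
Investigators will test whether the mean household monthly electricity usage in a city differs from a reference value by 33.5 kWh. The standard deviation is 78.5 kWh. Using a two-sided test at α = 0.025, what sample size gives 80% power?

For a one-sample z-test, n = ((z_{α/2} + z_β)·σ/δ)².
z_{α/2} = 2.241 (two-sided α = 0.025); z_β = 0.842 (power 80% → β = 0.2).
n = (3.083 × 78.5 / 33.5)² = 52.19
Round up: n = 53.

53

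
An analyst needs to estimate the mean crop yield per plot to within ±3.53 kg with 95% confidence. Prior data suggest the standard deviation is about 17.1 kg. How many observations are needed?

91

For a mean, the margin of error is E = z·σ/√n, so n = (zσ/E)².
At 95% confidence, z = 1.960.
n = (1.960 × 17.1 / 3.53)² = 90.15
Round up: n = 91.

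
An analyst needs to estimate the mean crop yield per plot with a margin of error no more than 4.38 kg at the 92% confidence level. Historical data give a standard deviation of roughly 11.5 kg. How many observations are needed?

For a mean, the margin of error is E = z·σ/√n, so n = (zσ/E)².
At 92% confidence, z = 1.751.
n = (1.751 × 11.5 / 4.38)² = 21.14
Round up: n = 22.

22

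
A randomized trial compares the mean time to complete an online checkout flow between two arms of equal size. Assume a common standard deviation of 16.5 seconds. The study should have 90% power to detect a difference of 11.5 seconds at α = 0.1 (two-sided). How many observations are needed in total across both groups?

72 total

For two equal groups, n per group = 2·((z_{α/2} + z_β)·σ/δ)².
z_{α/2} = 1.645; z_β = 1.282 (power 90%).
n = 2 × (2.927 × 16.5 / 11.5)² = 2 × 17.64 = 35.28
Round up: n = 36 per group.
Total across both groups: 2 × 36 = 72.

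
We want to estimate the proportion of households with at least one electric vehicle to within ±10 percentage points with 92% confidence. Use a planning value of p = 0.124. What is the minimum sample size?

For a proportion with margin E = 0.1 at 92% confidence, z = 1.751.
n = p̂(1−p̂)(z/E)² = 0.124 × 0.876 × (1.751/0.1)² = 33.30
Round up: n = 34.

34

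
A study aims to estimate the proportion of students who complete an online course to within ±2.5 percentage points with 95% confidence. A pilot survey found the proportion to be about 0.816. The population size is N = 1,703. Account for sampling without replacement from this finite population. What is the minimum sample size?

599

For a proportion with margin E = 0.025 at 95% confidence, z = 1.960.
n = p̂(1−p̂)(z/E)² = 0.816 × 0.184 × (1.960/0.025)² = 922.87 — call this n₀.
Finite-population correction with N = 1,703: n = n₀ / (1 + (n₀−1)/N) = 922.87 / 1.541 = 598.88
Round up: n = 599.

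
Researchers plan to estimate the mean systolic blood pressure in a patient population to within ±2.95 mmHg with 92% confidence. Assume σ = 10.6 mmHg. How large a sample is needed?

40

For a mean, the margin of error is E = z·σ/√n, so n = (zσ/E)².
At 92% confidence, z = 1.751.
n = (1.751 × 10.6 / 2.95)² = 39.59
Round up: n = 40.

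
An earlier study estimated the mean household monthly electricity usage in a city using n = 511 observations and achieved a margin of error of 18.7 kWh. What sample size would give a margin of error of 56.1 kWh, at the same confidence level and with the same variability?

Margin of error scales as 1/√n, so n₂ = n₁·(E₁/E₂)².
n₂ = 511 × (18.7/56.1)² = 511 × 0.1111 = 56.77
Round up: n₂ = 57.

n = 57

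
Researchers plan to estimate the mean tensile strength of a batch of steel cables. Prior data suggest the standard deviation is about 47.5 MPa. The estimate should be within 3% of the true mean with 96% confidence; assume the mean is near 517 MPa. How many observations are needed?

40

For a mean, the margin of error is E = z·σ/√n, so n = (zσ/E)².
At 96% confidence, z = 2.054.
E = 3% of 517 = 15.51 MPa.
n = (2.054 × 47.5 / 15.51)² = 39.57
Round up: n = 40.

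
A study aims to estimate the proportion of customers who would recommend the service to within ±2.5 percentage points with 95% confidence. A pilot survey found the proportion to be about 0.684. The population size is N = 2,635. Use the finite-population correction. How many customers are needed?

For a proportion with margin E = 0.025 at 95% confidence, z = 1.960.
n = p̂(1−p̂)(z/E)² = 0.684 × 0.316 × (1.960/0.025)² = 1328.54 — call this n₀.
Finite-population correction with N = 2,635: n = n₀ / (1 + (n₀−1)/N) = 1328.54 / 1.504 = 883.34
Round up: n = 884.

884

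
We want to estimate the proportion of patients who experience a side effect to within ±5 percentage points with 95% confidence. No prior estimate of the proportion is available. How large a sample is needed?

For a proportion with margin E = 0.05 at 95% confidence, z = 1.960.
With no prior estimate, use p = 0.5, which maximizes p(1−p) at 0.25.
n = 0.25 × (z/E)² = 0.25 × (1.960/0.05)² = 384.16
Round up: n = 385.

385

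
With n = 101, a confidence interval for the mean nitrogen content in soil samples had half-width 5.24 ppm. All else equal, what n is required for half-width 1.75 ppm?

Margin of error scales as 1/√n, so n₂ = n₁·(E₁/E₂)².
n₂ = 101 × (5.24/1.75)² = 101 × 8.966 = 905.57
Round up: n₂ = 906.

906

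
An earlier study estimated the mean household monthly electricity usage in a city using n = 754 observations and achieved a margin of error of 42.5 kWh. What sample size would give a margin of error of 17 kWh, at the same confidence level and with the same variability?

Margin of error scales as 1/√n, so n₂ = n₁·(E₁/E₂)².
n₂ = 754 × (42.5/17)² = 754 × 6.25 = 4712.50
Round up: n₂ = 4713.

4713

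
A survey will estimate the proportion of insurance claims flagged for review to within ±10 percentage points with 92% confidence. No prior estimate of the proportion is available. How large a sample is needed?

For a proportion with margin E = 0.1 at 92% confidence, z = 1.751.
With no prior estimate, use p = 0.5, which maximizes p(1−p) at 0.25.
n = 0.25 × (z/E)² = 0.25 × (1.751/0.1)² = 76.65
Round up: n = 77.

77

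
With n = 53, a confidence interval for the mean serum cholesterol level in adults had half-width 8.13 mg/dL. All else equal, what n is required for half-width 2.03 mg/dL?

851

Margin of error scales as 1/√n, so n₂ = n₁·(E₁/E₂)².
n₂ = 53 × (8.13/2.03)² = 53 × 16.04 = 850.12
Round up: n₂ = 851.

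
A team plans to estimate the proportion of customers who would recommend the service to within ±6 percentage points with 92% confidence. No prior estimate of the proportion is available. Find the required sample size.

For a proportion with margin E = 0.06 at 92% confidence, z = 1.751.
With no prior estimate, use p = 0.5, which maximizes p(1−p) at 0.25.
n = 0.25 × (z/E)² = 0.25 × (1.751/0.06)² = 212.92
Round up: n = 213.

n = 213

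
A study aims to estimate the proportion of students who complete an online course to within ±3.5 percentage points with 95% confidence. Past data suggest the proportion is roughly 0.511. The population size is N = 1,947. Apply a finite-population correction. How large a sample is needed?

For a proportion with margin E = 0.035 at 95% confidence, z = 1.960.
n = p̂(1−p̂)(z/E)² = 0.511 × 0.489 × (1.960/0.035)² = 783.62 — call this n₀.
Finite-population correction with N = 1,947: n = n₀ / (1 + (n₀−1)/N) = 783.62 / 1.402 = 558.93
Round up: n = 559.

559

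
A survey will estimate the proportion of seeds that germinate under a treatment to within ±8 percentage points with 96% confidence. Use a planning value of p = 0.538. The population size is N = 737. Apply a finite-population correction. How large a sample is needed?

For a proportion with margin E = 0.08 at 96% confidence, z = 2.054.
n = p̂(1−p̂)(z/E)² = 0.538 × 0.462 × (2.054/0.08)² = 163.85 — call this n₀.
Finite-population correction with N = 737: n = n₀ / (1 + (n₀−1)/N) = 163.85 / 1.221 = 134.19
Round up: n = 135.

135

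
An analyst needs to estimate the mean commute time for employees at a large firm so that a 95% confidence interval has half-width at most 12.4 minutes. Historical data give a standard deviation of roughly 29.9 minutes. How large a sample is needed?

23

For a mean, the margin of error is E = z·σ/√n, so n = (zσ/E)².
At 95% confidence, z = 1.960.
n = (1.960 × 29.9 / 12.4)² = 22.34
Round up: n = 23.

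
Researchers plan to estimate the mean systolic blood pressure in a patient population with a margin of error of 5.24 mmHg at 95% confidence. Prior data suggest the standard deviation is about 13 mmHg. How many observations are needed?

For a mean, the margin of error is E = z·σ/√n, so n = (zσ/E)².
At 95% confidence, z = 1.960.
n = (1.960 × 13 / 5.24)² = 23.64
Round up: n = 24.

24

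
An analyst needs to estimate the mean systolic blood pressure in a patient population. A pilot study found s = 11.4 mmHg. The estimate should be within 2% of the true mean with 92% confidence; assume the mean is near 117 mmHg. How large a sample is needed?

73

For a mean, the margin of error is E = z·σ/√n, so n = (zσ/E)².
At 92% confidence, z = 1.751.
E = 2% of 117 = 2.34 mmHg.
n = (1.751 × 11.4 / 2.34)² = 72.77
Round up: n = 73.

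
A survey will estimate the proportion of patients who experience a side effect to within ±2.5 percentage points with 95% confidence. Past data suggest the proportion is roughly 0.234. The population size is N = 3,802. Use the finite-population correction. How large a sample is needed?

855

For a proportion with margin E = 0.025 at 95% confidence, z = 1.960.
n = p̂(1−p̂)(z/E)² = 0.234 × 0.766 × (1.960/0.025)² = 1101.73 — call this n₀.
Finite-population correction with N = 3,802: n = n₀ / (1 + (n₀−1)/N) = 1101.73 / 1.29 = 854.05
Round up: n = 855.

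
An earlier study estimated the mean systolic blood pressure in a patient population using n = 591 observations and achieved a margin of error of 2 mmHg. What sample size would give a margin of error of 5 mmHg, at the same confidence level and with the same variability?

95

Margin of error scales as 1/√n, so n₂ = n₁·(E₁/E₂)².
n₂ = 591 × (2/5)² = 591 × 0.16 = 94.56
Round up: n₂ = 95.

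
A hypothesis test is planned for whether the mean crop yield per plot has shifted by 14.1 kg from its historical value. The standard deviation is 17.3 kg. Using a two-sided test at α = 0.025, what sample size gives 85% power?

For a one-sample z-test, n = ((z_{α/2} + z_β)·σ/δ)².
z_{α/2} = 2.241 (two-sided α = 0.025); z_β = 1.036 (power 85% → β = 0.15).
n = (3.277 × 17.3 / 14.1)² = 16.17
Round up: n = 17.

17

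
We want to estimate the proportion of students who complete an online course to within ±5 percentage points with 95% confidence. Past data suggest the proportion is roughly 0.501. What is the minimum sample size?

For a proportion with margin E = 0.05 at 95% confidence, z = 1.960.
n = p̂(1−p̂)(z/E)² = 0.501 × 0.499 × (1.960/0.05)² = 384.16
Round up: n = 385.

385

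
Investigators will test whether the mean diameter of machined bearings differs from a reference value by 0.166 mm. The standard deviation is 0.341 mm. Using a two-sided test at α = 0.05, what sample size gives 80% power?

For a one-sample z-test, n = ((z_{α/2} + z_β)·σ/δ)².
z_{α/2} = 1.960 (two-sided α = 0.05); z_β = 0.842 (power 80% → β = 0.2).
n = (2.802 × 0.341 / 0.166)² = 33.13
Round up: n = 34.

n = 34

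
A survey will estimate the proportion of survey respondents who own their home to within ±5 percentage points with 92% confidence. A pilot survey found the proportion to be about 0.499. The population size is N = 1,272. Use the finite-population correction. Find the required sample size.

For a proportion with margin E = 0.05 at 92% confidence, z = 1.751.
n = p̂(1−p̂)(z/E)² = 0.499 × 0.501 × (1.751/0.05)² = 306.60 — call this n₀.
Finite-population correction with N = 1,272: n = n₀ / (1 + (n₀−1)/N) = 306.60 / 1.24 = 247.26
Round up: n = 248.

248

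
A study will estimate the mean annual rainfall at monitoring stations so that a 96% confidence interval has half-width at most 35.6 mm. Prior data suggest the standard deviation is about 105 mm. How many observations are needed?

37

For a mean, the margin of error is E = z·σ/√n, so n = (zσ/E)².
At 96% confidence, z = 2.054.
n = (2.054 × 105 / 35.6)² = 36.70
Round up: n = 37.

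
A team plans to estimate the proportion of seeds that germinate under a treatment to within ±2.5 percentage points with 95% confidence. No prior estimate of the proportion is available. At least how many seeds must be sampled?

For a proportion with margin E = 0.025 at 95% confidence, z = 1.960.
With no prior estimate, use p = 0.5, which maximizes p(1−p) at 0.25.
n = 0.25 × (z/E)² = 0.25 × (1.960/0.025)² = 1536.64
Round up: n = 1537.

n = 1537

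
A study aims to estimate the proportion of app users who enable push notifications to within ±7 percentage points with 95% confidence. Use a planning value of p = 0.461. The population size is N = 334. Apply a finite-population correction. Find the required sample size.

124

For a proportion with margin E = 0.07 at 95% confidence, z = 1.960.
n = p̂(1−p̂)(z/E)² = 0.461 × 0.539 × (1.960/0.07)² = 194.81 — call this n₀.
Finite-population correction with N = 334: n = n₀ / (1 + (n₀−1)/N) = 194.81 / 1.58 = 123.30
Round up: n = 124.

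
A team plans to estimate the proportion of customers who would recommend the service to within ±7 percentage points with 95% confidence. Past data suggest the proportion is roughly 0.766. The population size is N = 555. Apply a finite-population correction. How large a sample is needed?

113

For a proportion with margin E = 0.07 at 95% confidence, z = 1.960.
n = p̂(1−p̂)(z/E)² = 0.766 × 0.234 × (1.960/0.07)² = 140.53 — call this n₀.
Finite-population correction with N = 555: n = n₀ / (1 + (n₀−1)/N) = 140.53 / 1.251 = 112.33
Round up: n = 113.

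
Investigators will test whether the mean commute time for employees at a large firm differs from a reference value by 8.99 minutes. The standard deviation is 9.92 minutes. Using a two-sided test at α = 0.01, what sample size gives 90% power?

For a one-sample z-test, n = ((z_{α/2} + z_β)·σ/δ)².
z_{α/2} = 2.576 (two-sided α = 0.01); z_β = 1.282 (power 90% → β = 0.1).
n = (3.858 × 9.92 / 8.99)² = 18.12
Round up: n = 19.

19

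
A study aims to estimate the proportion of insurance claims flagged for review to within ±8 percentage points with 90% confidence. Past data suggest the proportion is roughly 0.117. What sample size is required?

For a proportion with margin E = 0.08 at 90% confidence, z = 1.645.
n = p̂(1−p̂)(z/E)² = 0.117 × 0.883 × (1.645/0.08)² = 43.68
Round up: n = 44.

44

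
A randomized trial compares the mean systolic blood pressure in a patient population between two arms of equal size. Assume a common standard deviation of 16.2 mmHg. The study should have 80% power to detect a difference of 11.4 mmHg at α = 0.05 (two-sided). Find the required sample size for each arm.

32 per group

For two equal groups, n per group = 2·((z_{α/2} + z_β)·σ/δ)².
z_{α/2} = 1.960; z_β = 0.842 (power 80%).
n = 2 × (2.802 × 16.2 / 11.4)² = 2 × 15.85 = 31.70
Round up: n = 32 per group.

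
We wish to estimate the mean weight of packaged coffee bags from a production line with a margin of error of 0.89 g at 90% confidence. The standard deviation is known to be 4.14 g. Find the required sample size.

59

For a mean, the margin of error is E = z·σ/√n, so n = (zσ/E)².
At 90% confidence, z = 1.645.
n = (1.645 × 4.14 / 0.89)² = 58.55
Round up: n = 59.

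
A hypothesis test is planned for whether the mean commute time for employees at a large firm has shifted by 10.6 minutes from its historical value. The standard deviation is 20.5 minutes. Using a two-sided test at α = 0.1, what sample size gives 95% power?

41

For a one-sample z-test, n = ((z_{α/2} + z_β)·σ/δ)².
z_{α/2} = 1.645 (two-sided α = 0.1); z_β = 1.645 (power 95% → β = 0.05).
n = (3.290 × 20.5 / 10.6)² = 40.48
Round up: n = 41.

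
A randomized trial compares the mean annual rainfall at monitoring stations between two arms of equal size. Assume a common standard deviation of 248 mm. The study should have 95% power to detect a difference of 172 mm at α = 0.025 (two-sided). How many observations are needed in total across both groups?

For two equal groups, n per group = 2·((z_{α/2} + z_β)·σ/δ)².
z_{α/2} = 2.241; z_β = 1.645 (power 95%).
n = 2 × (3.886 × 248 / 172)² = 2 × 31.39 = 62.78
Round up: n = 63 per group.
Total across both groups: 2 × 63 = 126.

126 total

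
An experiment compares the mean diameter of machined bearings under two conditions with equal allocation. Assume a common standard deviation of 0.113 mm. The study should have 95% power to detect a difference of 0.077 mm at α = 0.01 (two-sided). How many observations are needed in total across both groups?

154 total

For two equal groups, n per group = 2·((z_{α/2} + z_β)·σ/δ)².
z_{α/2} = 2.576; z_β = 1.645 (power 95%).
n = 2 × (4.221 × 0.113 / 0.077)² = 2 × 38.37 = 76.74
Round up: n = 77 per group.
Total across both groups: 2 × 77 = 154.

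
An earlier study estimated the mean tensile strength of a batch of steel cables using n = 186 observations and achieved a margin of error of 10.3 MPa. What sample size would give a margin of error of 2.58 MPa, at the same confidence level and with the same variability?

2965

Margin of error scales as 1/√n, so n₂ = n₁·(E₁/E₂)².
n₂ = 186 × (10.3/2.58)² = 186 × 15.94 = 2964.84
Round up: n₂ = 2965.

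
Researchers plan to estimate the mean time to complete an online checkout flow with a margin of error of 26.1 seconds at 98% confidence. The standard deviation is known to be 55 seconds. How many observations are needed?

25

For a mean, the margin of error is E = z·σ/√n, so n = (zσ/E)².
At 98% confidence, z = 2.326.
n = (2.326 × 55 / 26.1)² = 24.03
Round up: n = 25.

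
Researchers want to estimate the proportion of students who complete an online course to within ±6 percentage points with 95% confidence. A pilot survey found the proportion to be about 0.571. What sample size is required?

For a proportion with margin E = 0.06 at 95% confidence, z = 1.960.
n = p̂(1−p̂)(z/E)² = 0.571 × 0.429 × (1.960/0.06)² = 261.40
Round up: n = 262.

262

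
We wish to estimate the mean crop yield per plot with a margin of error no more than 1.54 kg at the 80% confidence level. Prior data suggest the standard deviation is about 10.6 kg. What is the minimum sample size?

For a mean, the margin of error is E = z·σ/√n, so n = (zσ/E)².
At 80% confidence, z = 1.282.
n = (1.282 × 10.6 / 1.54)² = 77.87
Round up: n = 78.

78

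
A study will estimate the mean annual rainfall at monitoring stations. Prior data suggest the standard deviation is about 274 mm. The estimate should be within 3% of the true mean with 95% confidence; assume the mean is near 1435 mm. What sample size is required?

For a mean, the margin of error is E = z·σ/√n, so n = (zσ/E)².
At 95% confidence, z = 1.960.
E = 3% of 1435 = 43.05 mm.
n = (1.960 × 274 / 43.05)² = 155.62
Round up: n = 156.

156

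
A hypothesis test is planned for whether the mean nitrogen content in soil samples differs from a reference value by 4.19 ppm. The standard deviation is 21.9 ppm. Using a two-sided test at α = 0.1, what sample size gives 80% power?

For a one-sample z-test, n = ((z_{α/2} + z_β)·σ/δ)².
z_{α/2} = 1.645 (two-sided α = 0.1); z_β = 0.842 (power 80% → β = 0.2).
n = (2.487 × 21.9 / 4.19)² = 168.97
Round up: n = 169.

169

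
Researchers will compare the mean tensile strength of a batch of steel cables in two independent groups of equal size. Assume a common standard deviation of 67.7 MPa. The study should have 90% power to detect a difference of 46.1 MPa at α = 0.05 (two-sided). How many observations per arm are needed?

46 per group

For two equal groups, n per group = 2·((z_{α/2} + z_β)·σ/δ)².
z_{α/2} = 1.960; z_β = 1.282 (power 90%).
n = 2 × (3.242 × 67.7 / 46.1)² = 2 × 22.67 = 45.34
Round up: n = 46 per group.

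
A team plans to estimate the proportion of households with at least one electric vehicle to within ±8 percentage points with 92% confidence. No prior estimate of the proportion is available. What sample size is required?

For a proportion with margin E = 0.08 at 92% confidence, z = 1.751.
With no prior estimate, use p = 0.5, which maximizes p(1−p) at 0.25.
n = 0.25 × (z/E)² = 0.25 × (1.751/0.08)² = 119.77
Round up: n = 120.

120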